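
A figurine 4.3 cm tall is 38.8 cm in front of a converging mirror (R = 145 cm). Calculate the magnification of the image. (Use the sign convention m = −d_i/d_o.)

f = R/2 = 145/2 = 72.50 cm.
1/d_i = 1/f − 1/d_o = 1/(72.50) − 1/(38.8) = -0.01198, so d_i = -83.47 cm.
m = −d_i/d_o = −(-83.47)/(38.8) = +2.15.
The image is virtual, upright and enlarged, behind the mirror.

m = +2.15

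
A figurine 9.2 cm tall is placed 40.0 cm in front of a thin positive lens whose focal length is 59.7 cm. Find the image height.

27.9 cm

1/d_i = 1/f − 1/d_o = 1/(59.70) − 1/(40.0) = -0.008250, so d_i = -121.2 cm.
m = −d_i/d_o = +3.030.
|h_i| = |m|·h_o = 3.030 × 9.2 = 27.9 cm. The image is virtual, upright and enlarged, on the same side as the object.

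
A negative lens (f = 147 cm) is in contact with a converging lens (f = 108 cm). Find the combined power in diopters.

P₁ = 1/f₁ = 1/(-1.47 m) = -0.6803 D; P₂ = 1/f₂ = 1/(1.08 m) = +0.9259 D.
For thin lenses in contact, P = P₁ + P₂ = (-0.6803) + (+0.9259) = +0.246 D.

P = +0.246 D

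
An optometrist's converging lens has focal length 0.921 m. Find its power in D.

P = +1.09 D

P = 1/f = 1/(0.921 m) = +1.09 D.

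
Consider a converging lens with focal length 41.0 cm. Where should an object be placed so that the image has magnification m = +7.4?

m = −d_i/d_o ⇒ d_i = −m·d_o.
1/f = 1/d_o + 1/d_i = 1/d_o − 1/(m·d_o) = (1 − 1/m)/d_o, so d_o = f(1 − 1/m) = (41.00)(1 − 1/(+7.4)) = 35.5 cm.

35.5 cm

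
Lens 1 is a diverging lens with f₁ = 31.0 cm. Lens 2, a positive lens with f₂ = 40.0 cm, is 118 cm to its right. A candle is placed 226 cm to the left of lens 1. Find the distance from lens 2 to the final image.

Lens 1 is diverging, so f₁ = −31.0 cm.
Lens 1: 1/d_i1 = 1/f₁ − 1/d_o1 = 1/(-31.0) − 1/(226) = -0.03668, so d_i1 = -27.26 cm.
The intermediate image is 27.26 cm to the left of lens 1 (virtual), which is 118 − (-27.26) = 145.3 cm to the left of lens 2, so d_o2 = +145.3 cm.
Lens 2: 1/d_i2 = 1/f₂ − 1/d_o2 = 1/(40.0) − 1/(145.3) = 0.01812, so d_i2 = 55.2 cm.
The final image is real, 55.2 cm to the right of lens 2 (overall magnification ≈ -0.046).

55.2 cm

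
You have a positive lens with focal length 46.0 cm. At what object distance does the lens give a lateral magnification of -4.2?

m = −d_i/d_o ⇒ d_i = −m·d_o.
1/f = 1/d_o + 1/d_i = 1/d_o − 1/(m·d_o) = (1 − 1/m)/d_o, so d_o = f(1 − 1/m) = (46.00)(1 − 1/(-4.2)) = 57.0 cm.

57.0 cm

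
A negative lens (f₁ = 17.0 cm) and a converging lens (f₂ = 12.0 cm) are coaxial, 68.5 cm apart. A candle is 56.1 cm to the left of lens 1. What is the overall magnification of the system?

f₁ = −17.0 cm (diverging).
Lens 1: 1/d_i1 = 1/(-17.0) − 1/(56.1) = -0.07665, so d_i1 = -13.05 cm; m₁ = −d_i1/d_o1 = +0.2326.
d_o2 = 68.5 − (-13.05) = 81.55 cm.
Lens 2: 1/d_i2 = 1/(12.0) − 1/(81.55) = 0.07107, so d_i2 = 14.07 cm; m₂ = −d_i2/d_o2 = -0.1725.
m = m₁·m₂ = (+0.2326)(-0.1725) = -0.0401.

m = -0.0401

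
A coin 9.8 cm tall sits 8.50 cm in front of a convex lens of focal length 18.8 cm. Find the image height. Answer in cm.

1/d_i = 1/f − 1/d_o = 1/(18.80) − 1/(8.50) = -0.06446, so d_i = -15.51 cm.
m = −d_i/d_o = +1.825.
|h_i| = |m|·h_o = 1.825 × 9.8 = 17.9 cm. The image is virtual, upright and enlarged, on the same side as the object.

17.9 cm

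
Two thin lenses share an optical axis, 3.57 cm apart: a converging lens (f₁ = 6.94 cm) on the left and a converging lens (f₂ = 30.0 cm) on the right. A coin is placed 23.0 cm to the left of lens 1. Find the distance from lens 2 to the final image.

Lens 1: 1/d_i1 = 1/f₁ − 1/d_o1 = 1/(6.94) − 1/(23.0) = 0.1006, so d_i1 = 9.939 cm.
The intermediate image is 9.939 cm to the right of lens 1, which lies 6.369 cm to the right of lens 2 — a virtual object — so d_o2 = −6.369 cm.
Lens 2: 1/d_i2 = 1/f₂ − 1/d_o2 = 1/(30.0) − 1/(-6.369) = 0.1903, so d_i2 = 5.25 cm.
The final image is real, 5.25 cm to the right of lens 2 (overall magnification ≈ -0.36).

5.25 cm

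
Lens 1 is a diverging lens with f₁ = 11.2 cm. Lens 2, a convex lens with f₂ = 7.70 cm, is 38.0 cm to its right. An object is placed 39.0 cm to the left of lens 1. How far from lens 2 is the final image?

9.22 cm

Lens 1 is diverging, so f₁ = −11.2 cm.
Lens 1: 1/d_i1 = 1/f₁ − 1/d_o1 = 1/(-11.2) − 1/(39.0) = -0.1149, so d_i1 = -8.701 cm.
The intermediate image is 8.701 cm to the left of lens 1 (virtual), which is 38.0 − (-8.701) = 46.70 cm to the left of lens 2, so d_o2 = +46.70 cm.
Lens 2: 1/d_i2 = 1/f₂ − 1/d_o2 = 1/(7.70) − 1/(46.70) = 0.1085, so d_i2 = 9.22 cm.
The final image is real, 9.22 cm to the right of lens 2 (overall magnification ≈ -0.044).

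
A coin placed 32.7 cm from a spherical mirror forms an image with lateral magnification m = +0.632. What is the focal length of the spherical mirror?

f = -56.2 cm (convex)

m = −d_i/d_o ⇒ d_i = −m·d_o = −(+0.632)·(32.7) = -20.67 cm.
1/f = 1/d_o + 1/d_i = 1/(32.7) + 1/(-20.67) = -0.01780, so f = -56.2 cm.
Since f is negative, the spherical mirror is convex.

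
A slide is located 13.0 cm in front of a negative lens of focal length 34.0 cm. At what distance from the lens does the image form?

9.40 cm

For a negative lens, f = -34.0 cm.
Thin-lens equation: 1/v = 1/f − 1/u = 1/(-34.00) − 1/(13.0) = -0.02941 − 0.07692 = -0.1063, so v = -9.40 cm.
The image is virtual, upright and reduced, on the same side as the object.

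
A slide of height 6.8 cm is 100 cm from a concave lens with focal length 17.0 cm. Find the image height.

0.988 cm

For a concave lens, f = -17.0 cm.
1/d_i = 1/f − 1/d_o = 1/(-17.00) − 1/(100) = -0.06882, so d_i = -14.53 cm.
m = −d_i/d_o = +0.1453.
|h_i| = |m|·h_o = 0.1453 × 6.8 = 0.988 cm. The image is virtual, upright and reduced, on the same side as the object.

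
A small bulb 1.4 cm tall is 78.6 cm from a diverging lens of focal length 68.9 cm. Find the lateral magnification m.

For a diverging lens, f = -68.9 cm.
1/d_i = 1/f − 1/d_o = 1/(-68.90) − 1/(78.6) = -0.02724, so d_i = -36.72 cm.
m = −d_i/d_o = −(-36.72)/(78.6) = +0.467.
The image is virtual, upright and reduced, on the same side as the object.

m = +0.467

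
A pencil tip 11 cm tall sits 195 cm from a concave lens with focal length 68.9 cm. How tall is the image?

2.87 cm

For a concave lens, f = -68.9 cm.
1/d_i = 1/f − 1/d_o = 1/(-68.90) − 1/(195) = -0.01964, so d_i = -50.91 cm.
m = −d_i/d_o = +0.2611.
|h_i| = |m|·h_o = 0.2611 × 11 = 2.87 cm. The image is virtual, upright and reduced, on the same side as the object.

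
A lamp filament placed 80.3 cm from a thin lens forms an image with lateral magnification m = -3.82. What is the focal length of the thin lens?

m = −d_i/d_o ⇒ d_i = −m·d_o = −(-3.82)·(80.3) = 306.7 cm.
1/f = 1/d_o + 1/d_i = 1/(80.3) + 1/(306.7) = 0.01571, so f = 63.6 cm.
Since f is positive, the thin lens is converging.

f = 63.6 cm (converging)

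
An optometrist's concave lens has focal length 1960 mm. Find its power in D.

For a concave lens, f = −1960 mm.
f = -196 cm = -1.96 m.
P = 1/f = 1/(-1.96 m) = -0.510 D.

P = -0.510 D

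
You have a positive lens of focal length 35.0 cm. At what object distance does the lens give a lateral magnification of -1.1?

m = −d_i/d_o ⇒ d_i = −m·d_o.
1/f = 1/d_o + 1/d_i = 1/d_o − 1/(m·d_o) = (1 − 1/m)/d_o, so d_o = f(1 − 1/m) = (35.00)(1 − 1/(-1.1)) = 66.8 cm.

66.8 cm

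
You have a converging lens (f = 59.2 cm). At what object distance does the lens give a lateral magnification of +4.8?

m = −d_i/d_o ⇒ d_i = −m·d_o.
1/f = 1/d_o + 1/d_i = 1/d_o − 1/(m·d_o) = (1 − 1/m)/d_o, so d_o = f(1 − 1/m) = (59.20)(1 − 1/(+4.8)) = 46.9 cm.

46.9 cm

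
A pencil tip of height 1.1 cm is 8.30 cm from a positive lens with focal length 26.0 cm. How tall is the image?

1.62 cm

1/d_i = 1/f − 1/d_o = 1/(26.00) − 1/(8.30) = -0.08202, so d_i = -12.19 cm.
m = −d_i/d_o = +1.469.
|h_i| = |m|·h_o = 1.469 × 1.1 = 1.62 cm. The image is virtual, upright and enlarged, on the same side as the object.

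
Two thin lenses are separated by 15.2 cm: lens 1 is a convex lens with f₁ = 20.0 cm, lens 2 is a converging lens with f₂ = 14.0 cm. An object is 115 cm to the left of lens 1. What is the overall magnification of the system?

Lens 1: 1/d_i1 = 1/(20.0) − 1/(115) = 0.04130, so d_i1 = 24.21 cm; m₁ = −d_i1/d_o1 = -0.2105.
d_o2 = 15.2 − (24.21) = -9.010 cm (virtual object).
Lens 2: 1/d_i2 = 1/(14.0) − 1/(-9.010) = 0.1824, so d_i2 = 5.482 cm; m₂ = −d_i2/d_o2 = +0.6084.
m = m₁·m₂ = (-0.2105)(+0.6084) = -0.128.

m = -0.128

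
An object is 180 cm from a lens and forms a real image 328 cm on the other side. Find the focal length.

f = 116 cm (converging)

Real image ⇒ d_i = +328 cm.
1/f = 1/d_o + 1/d_i = 1/(180) + 1/(328) = 0.008604, so f = 116 cm.
Since f is positive, the lens is converging.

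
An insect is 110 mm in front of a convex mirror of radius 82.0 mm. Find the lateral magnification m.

m = +0.272

f = R/2 = 82.0/2 = 41.00 mm; for a convex mirror, f = -41.00 mm.
1/d_i = 1/f − 1/d_o = 1/(-41.00) − 1/(110) = -0.03348, so d_i = -29.87 mm.
m = −d_i/d_o = −(-29.87)/(110) = +0.272.
The image is virtual, upright and reduced, behind the mirror.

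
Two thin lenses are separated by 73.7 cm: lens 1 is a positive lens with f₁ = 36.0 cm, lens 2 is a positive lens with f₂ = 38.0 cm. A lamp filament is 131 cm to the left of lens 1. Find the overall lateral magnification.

m = -1.03

Lens 1: 1/d_i1 = 1/(36.0) − 1/(131) = 0.02014, so d_i1 = 49.64 cm; m₁ = −d_i1/d_o1 = -0.3789.
d_o2 = 73.7 − (49.64) = 24.06 cm.
Lens 2: 1/d_i2 = 1/(38.0) − 1/(24.06) = -0.01525, so d_i2 = -65.59 cm; m₂ = −d_i2/d_o2 = +2.726.
m = m₁·m₂ = (-0.3789)(+2.726) = -1.03.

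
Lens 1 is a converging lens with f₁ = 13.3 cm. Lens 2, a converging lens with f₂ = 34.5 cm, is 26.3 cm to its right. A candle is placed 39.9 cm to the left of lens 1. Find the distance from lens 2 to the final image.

7.78 cm

Lens 1: 1/d_i1 = 1/f₁ − 1/d_o1 = 1/(13.3) − 1/(39.9) = 0.05013, so d_i1 = 19.95 cm.
The intermediate image is 19.95 cm to the right of lens 1, which is 26.3 − (19.95) = 6.350 cm to the left of lens 2, so d_o2 = +6.350 cm.
Lens 2: 1/d_i2 = 1/f₂ − 1/d_o2 = 1/(34.5) − 1/(6.350) = -0.1285, so d_i2 = -7.78 cm.
The final image is virtual, 7.78 cm to the left of lens 2 (overall magnification ≈ -0.61).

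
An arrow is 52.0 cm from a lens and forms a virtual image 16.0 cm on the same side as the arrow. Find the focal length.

Virtual image ⇒ d_i = −16.0 cm.
1/f = 1/d_o + 1/d_i = 1/(52.0) + 1/(-16.0) = -0.04327, so f = -23.1 cm.
Since f is negative, the lens is diverging.

f = -23.1 cm (diverging)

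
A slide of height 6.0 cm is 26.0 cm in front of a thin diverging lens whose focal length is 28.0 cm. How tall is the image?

For a diverging lens, f = -28.0 cm.
1/d_i = 1/f − 1/d_o = 1/(-28.00) − 1/(26.0) = -0.07418, so d_i = -13.48 cm.
m = −d_i/d_o = +0.5185.
|h_i| = |m|·h_o = 0.5185 × 6.0 = 3.11 cm. The image is virtual, upright and reduced, on the same side as the object.

3.11 cm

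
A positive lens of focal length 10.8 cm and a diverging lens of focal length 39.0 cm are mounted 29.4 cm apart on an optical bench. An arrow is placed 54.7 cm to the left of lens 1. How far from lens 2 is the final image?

11.3 cm

Lens 1: 1/d_i1 = 1/f₁ − 1/d_o1 = 1/(10.8) − 1/(54.7) = 0.07431, so d_i1 = 13.46 cm.
The intermediate image is 13.46 cm to the right of lens 1, which is 29.4 − (13.46) = 15.94 cm to the left of lens 2, so d_o2 = +15.94 cm.
Lens 2 is diverging, so f₂ = −39.0 cm.
Lens 2: 1/d_i2 = 1/f₂ − 1/d_o2 = 1/(-39.0) − 1/(15.94) = -0.08838, so d_i2 = -11.3 cm.
The final image is virtual, 11.3 cm to the left of lens 2 (overall magnification ≈ -0.17).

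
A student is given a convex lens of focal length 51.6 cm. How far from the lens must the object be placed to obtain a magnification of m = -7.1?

58.9 cm

m = −d_i/d_o ⇒ d_i = −m·d_o.
1/f = 1/d_o + 1/d_i = 1/d_o − 1/(m·d_o) = (1 − 1/m)/d_o, so d_o = f(1 − 1/m) = (51.60)(1 − 1/(-7.1)) = 58.9 cm.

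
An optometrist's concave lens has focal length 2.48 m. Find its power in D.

P = -0.403 D

For a concave lens, f = −2.48 m.
P = 1/f = 1/(-2.48 m) = -0.403 D.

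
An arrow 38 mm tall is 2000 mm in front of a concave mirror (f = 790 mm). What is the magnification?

1/d_i = 1/f − 1/d_o = 1/(790.0) − 1/(2000) = 0.0007658, so d_i = 1306 mm.
m = −d_i/d_o = −(1306)/(2000) = -0.653.
The image is real, inverted and reduced, in front of the mirror.

m = -0.653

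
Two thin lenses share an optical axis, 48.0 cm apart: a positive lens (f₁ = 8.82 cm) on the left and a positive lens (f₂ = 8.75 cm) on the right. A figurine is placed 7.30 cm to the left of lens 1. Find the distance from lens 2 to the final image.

Lens 1: 1/d_i1 = 1/f₁ − 1/d_o1 = 1/(8.82) − 1/(7.30) = -0.02361, so d_i1 = -42.36 cm.
The intermediate image is 42.36 cm to the left of lens 1 (virtual), which is 48.0 − (-42.36) = 90.36 cm to the left of lens 2, so d_o2 = +90.36 cm.
Lens 2: 1/d_i2 = 1/f₂ − 1/d_o2 = 1/(8.75) − 1/(90.36) = 0.1032, so d_i2 = 9.69 cm.
The final image is real, 9.69 cm to the right of lens 2 (overall magnification ≈ -0.62).

9.69 cm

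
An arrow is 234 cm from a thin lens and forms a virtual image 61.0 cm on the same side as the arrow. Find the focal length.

Virtual image ⇒ d_i = −61.0 cm.
1/f = 1/d_o + 1/d_i = 1/(234) + 1/(-61.0) = -0.01212, so f = -82.5 cm.
Since f is negative, the thin lens is diverging.

f = -82.5 cm (diverging)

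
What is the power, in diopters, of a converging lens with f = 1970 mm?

P = +0.508 D

f = 197 cm = 1.97 m.
P = 1/f = 1/(1.97 m) = +0.508 D.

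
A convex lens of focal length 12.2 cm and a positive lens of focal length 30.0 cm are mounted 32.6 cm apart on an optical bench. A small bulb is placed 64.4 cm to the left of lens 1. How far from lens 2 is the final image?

Lens 1: 1/d_i1 = 1/f₁ − 1/d_o1 = 1/(12.2) − 1/(64.4) = 0.06644, so d_i1 = 15.05 cm.
The intermediate image is 15.05 cm to the right of lens 1, which is 32.6 − (15.05) = 17.55 cm to the left of lens 2, so d_o2 = +17.55 cm.
Lens 2: 1/d_i2 = 1/f₂ − 1/d_o2 = 1/(30.0) − 1/(17.55) = -0.02365, so d_i2 = -42.3 cm.
The final image is virtual, 42.3 cm to the left of lens 2 (overall magnification ≈ -0.56).

42.3 cm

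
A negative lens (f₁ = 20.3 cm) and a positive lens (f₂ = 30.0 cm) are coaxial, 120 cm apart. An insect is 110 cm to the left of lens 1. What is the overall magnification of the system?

m = -0.0436

f₁ = −20.3 cm (diverging).
Lens 1: 1/d_i1 = 1/(-20.3) − 1/(110) = -0.05835, so d_i1 = -17.14 cm; m₁ = −d_i1/d_o1 = +0.1558.
d_o2 = 120 − (-17.14) = 137.1 cm.
Lens 2: 1/d_i2 = 1/(30.0) − 1/(137.1) = 0.02604, so d_i2 = 38.40 cm; m₂ = −d_i2/d_o2 = -0.2801.
m = m₁·m₂ = (+0.1558)(-0.2801) = -0.0436.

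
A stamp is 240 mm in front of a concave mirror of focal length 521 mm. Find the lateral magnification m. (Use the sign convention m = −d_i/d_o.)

m = +1.85

1/d_i = 1/f − 1/d_o = 1/(521.0) − 1/(240) = -0.002247, so d_i = -445.0 mm.
m = −d_i/d_o = −(-445.0)/(240) = +1.85.
The image is virtual, upright and enlarged, behind the mirror.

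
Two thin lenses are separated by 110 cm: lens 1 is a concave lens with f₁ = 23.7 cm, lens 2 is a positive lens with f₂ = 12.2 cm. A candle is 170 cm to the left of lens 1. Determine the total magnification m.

f₁ = −23.7 cm (diverging).
Lens 1: 1/d_i1 = 1/(-23.7) − 1/(170) = -0.04808, so d_i1 = -20.80 cm; m₁ = −d_i1/d_o1 = +0.1224.
d_o2 = 110 − (-20.80) = 130.8 cm.
Lens 2: 1/d_i2 = 1/(12.2) − 1/(130.8) = 0.07432, so d_i2 = 13.45 cm; m₂ = −d_i2/d_o2 = -0.1029.
m = m₁·m₂ = (+0.1224)(-0.1029) = -0.0126.

m = -0.0126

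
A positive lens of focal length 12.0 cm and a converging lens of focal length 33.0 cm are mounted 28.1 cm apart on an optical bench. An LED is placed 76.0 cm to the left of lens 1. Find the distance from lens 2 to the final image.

23.9 cm

Lens 1: 1/d_i1 = 1/f₁ − 1/d_o1 = 1/(12.0) − 1/(76.0) = 0.07018, so d_i1 = 14.25 cm.
The intermediate image is 14.25 cm to the right of lens 1, which is 28.1 − (14.25) = 13.85 cm to the left of lens 2, so d_o2 = +13.85 cm.
Lens 2: 1/d_i2 = 1/f₂ − 1/d_o2 = 1/(33.0) − 1/(13.85) = -0.04190, so d_i2 = -23.9 cm.
The final image is virtual, 23.9 cm to the left of lens 2 (overall magnification ≈ -0.32).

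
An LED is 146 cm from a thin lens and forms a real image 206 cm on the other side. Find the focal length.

f = 85.4 cm (converging)

Real image ⇒ d_i = +206 cm.
1/f = 1/d_o + 1/d_i = 1/(146) + 1/(206) = 0.01170, so f = 85.4 cm.
Since f is positive, the thin lens is converging.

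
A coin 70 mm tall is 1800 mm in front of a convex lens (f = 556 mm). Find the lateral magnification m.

1/d_i = 1/f − 1/d_o = 1/(556.0) − 1/(1800) = 0.001243, so d_i = 804.5 mm.
m = −d_i/d_o = −(804.5)/(1800) = -0.447.
The image is real, inverted and reduced, on the far side of the lens.

m = -0.447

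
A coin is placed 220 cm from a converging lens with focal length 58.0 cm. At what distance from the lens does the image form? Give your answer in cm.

Lens equation: 1/q = 1/f − 1/p = 1/(58.00) − 1/(220) = 0.01724 − 0.004545 = 0.01270, so q = 78.8 cm.
The image is real, inverted and reduced, on the far side of the lens.

78.8 cm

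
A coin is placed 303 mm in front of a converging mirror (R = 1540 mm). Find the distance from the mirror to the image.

f = R/2 = 1540/2 = 770.0 mm.
Mirror equation: 1/q = 1/f − 1/p = 1/(770.0) − 1/(303) = 0.001299 − 0.003300 = -0.002002, so q = -500 mm.
The image is virtual, upright and enlarged, behind the mirror.

500 mm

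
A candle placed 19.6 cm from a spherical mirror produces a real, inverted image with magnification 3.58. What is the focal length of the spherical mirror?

m = −d_i/d_o ⇒ d_i = −m·d_o = −(-3.58)·(19.6) = 70.17 cm.
1/f = 1/d_o + 1/d_i = 1/(19.6) + 1/(70.17) = 0.06527, so f = 15.3 cm.
Since f is positive, the spherical mirror is concave.

f = 15.3 cm (concave)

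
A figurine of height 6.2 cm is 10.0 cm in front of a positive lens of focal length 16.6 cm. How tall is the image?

15.6 cm

1/d_i = 1/f − 1/d_o = 1/(16.60) − 1/(10.0) = -0.03976, so d_i = -25.15 cm.
m = −d_i/d_o = +2.515.
|h_i| = |m|·h_o = 2.515 × 6.2 = 15.6 cm. The image is virtual, upright and enlarged, on the same side as the object.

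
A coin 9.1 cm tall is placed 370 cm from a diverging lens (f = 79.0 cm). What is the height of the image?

1.60 cm

For a diverging lens, f = -79.0 cm.
1/d_i = 1/f − 1/d_o = 1/(-79.00) − 1/(370) = -0.01536, so d_i = -65.10 cm.
m = −d_i/d_o = +0.1759.
|h_i| = |m|·h_o = 0.1759 × 9.1 = 1.60 cm. The image is virtual, upright and reduced, on the same side as the object.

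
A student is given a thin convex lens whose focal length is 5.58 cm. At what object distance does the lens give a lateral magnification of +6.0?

m = −d_i/d_o ⇒ d_i = −m·d_o.
1/f = 1/d_o + 1/d_i = 1/d_o − 1/(m·d_o) = (1 − 1/m)/d_o, so d_o = f(1 − 1/m) = (5.580)(1 − 1/(+6.0)) = 4.65 cm.

4.65 cm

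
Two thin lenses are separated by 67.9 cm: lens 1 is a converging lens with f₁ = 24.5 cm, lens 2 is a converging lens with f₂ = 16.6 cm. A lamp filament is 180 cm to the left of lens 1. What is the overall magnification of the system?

Lens 1: 1/d_i1 = 1/(24.5) − 1/(180) = 0.03526, so d_i1 = 28.36 cm; m₁ = −d_i1/d_o1 = -0.1576.
d_o2 = 67.9 − (28.36) = 39.54 cm.
Lens 2: 1/d_i2 = 1/(16.6) − 1/(39.54) = 0.03495, so d_i2 = 28.61 cm; m₂ = −d_i2/d_o2 = -0.7236.
m = m₁·m₂ = (-0.1576)(-0.7236) = +0.114.

m = +0.114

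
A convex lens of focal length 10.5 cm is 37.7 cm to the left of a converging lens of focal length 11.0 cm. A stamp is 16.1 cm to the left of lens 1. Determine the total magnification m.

Lens 1: 1/d_i1 = 1/(10.5) − 1/(16.1) = 0.03313, so d_i1 = 30.19 cm; m₁ = −d_i1/d_o1 = -1.875.
d_o2 = 37.7 − (30.19) = 7.510 cm.
Lens 2: 1/d_i2 = 1/(11.0) − 1/(7.510) = -0.04225, so d_i2 = -23.67 cm; m₂ = −d_i2/d_o2 = +3.152.
m = m₁·m₂ = (-1.875)(+3.152) = -5.91.

m = -5.91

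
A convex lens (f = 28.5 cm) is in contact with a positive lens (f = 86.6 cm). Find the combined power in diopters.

P = +4.66 D

P₁ = 1/f₁ = 1/(0.285 m) = +3.509 D; P₂ = 1/f₂ = 1/(0.866 m) = +1.155 D.
For thin lenses in contact, P = P₁ + P₂ = (+3.509) + (+1.155) = +4.66 D.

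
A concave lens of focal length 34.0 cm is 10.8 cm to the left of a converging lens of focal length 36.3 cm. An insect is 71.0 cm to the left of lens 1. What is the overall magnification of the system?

m = +4.68

f₁ = −34.0 cm (diverging).
Lens 1: 1/d_i1 = 1/(-34.0) − 1/(71.0) = -0.04350, so d_i1 = -22.99 cm; m₁ = −d_i1/d_o1 = +0.3238.
d_o2 = 10.8 − (-22.99) = 33.79 cm.
Lens 2: 1/d_i2 = 1/(36.3) − 1/(33.79) = -0.002046, so d_i2 = -488.7 cm; m₂ = −d_i2/d_o2 = +14.46.
m = m₁·m₂ = (+0.3238)(+14.46) = +4.68.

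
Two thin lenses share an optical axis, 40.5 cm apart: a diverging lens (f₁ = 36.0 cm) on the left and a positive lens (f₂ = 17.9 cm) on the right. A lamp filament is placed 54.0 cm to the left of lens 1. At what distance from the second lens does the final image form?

25.1 cm

Lens 1 is diverging, so f₁ = −36.0 cm.
Lens 1: 1/d_i1 = 1/f₁ − 1/d_o1 = 1/(-36.0) − 1/(54.0) = -0.04630, so d_i1 = -21.60 cm.
The intermediate image is 21.60 cm to the left of lens 1 (virtual), which is 40.5 − (-21.60) = 62.10 cm to the left of lens 2, so d_o2 = +62.10 cm.
Lens 2: 1/d_i2 = 1/f₂ − 1/d_o2 = 1/(17.9) − 1/(62.10) = 0.03976, so d_i2 = 25.1 cm.
The final image is real, 25.1 cm to the right of lens 2 (overall magnification ≈ -0.16).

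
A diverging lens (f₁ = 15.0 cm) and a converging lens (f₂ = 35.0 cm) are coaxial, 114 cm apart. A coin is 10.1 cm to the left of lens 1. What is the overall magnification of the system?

m = -0.246

f₁ = −15.0 cm (diverging).
Lens 1: 1/d_i1 = 1/(-15.0) − 1/(10.1) = -0.1657, so d_i1 = -6.036 cm; m₁ = −d_i1/d_o1 = +0.5976.
d_o2 = 114 − (-6.036) = 120.0 cm.
Lens 2: 1/d_i2 = 1/(35.0) − 1/(120.0) = 0.02024, so d_i2 = 49.41 cm; m₂ = −d_i2/d_o2 = -0.4118.
m = m₁·m₂ = (+0.5976)(-0.4118) = -0.246.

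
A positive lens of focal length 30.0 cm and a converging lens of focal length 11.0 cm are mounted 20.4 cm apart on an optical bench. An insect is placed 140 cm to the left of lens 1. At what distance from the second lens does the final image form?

Lens 1: 1/d_i1 = 1/f₁ − 1/d_o1 = 1/(30.0) − 1/(140) = 0.02619, so d_i1 = 38.18 cm.
The intermediate image is 38.18 cm to the right of lens 1, which lies 17.78 cm to the right of lens 2 — a virtual object — so d_o2 = −17.78 cm.
Lens 2: 1/d_i2 = 1/f₂ − 1/d_o2 = 1/(11.0) − 1/(-17.78) = 0.1472, so d_i2 = 6.80 cm.
The final image is real, 6.80 cm to the right of lens 2 (overall magnification ≈ -0.10).

6.80 cm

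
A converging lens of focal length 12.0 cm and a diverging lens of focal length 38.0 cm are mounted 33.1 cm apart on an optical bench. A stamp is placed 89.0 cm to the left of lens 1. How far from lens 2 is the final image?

12.8 cm

Lens 1: 1/d_i1 = 1/f₁ − 1/d_o1 = 1/(12.0) − 1/(89.0) = 0.07210, so d_i1 = 13.87 cm.
The intermediate image is 13.87 cm to the right of lens 1, which is 33.1 − (13.87) = 19.23 cm to the left of lens 2, so d_o2 = +19.23 cm.
Lens 2 is diverging, so f₂ = −38.0 cm.
Lens 2: 1/d_i2 = 1/f₂ − 1/d_o2 = 1/(-38.0) − 1/(19.23) = -0.07832, so d_i2 = -12.8 cm.
The final image is virtual, 12.8 cm to the left of lens 2 (overall magnification ≈ -0.10).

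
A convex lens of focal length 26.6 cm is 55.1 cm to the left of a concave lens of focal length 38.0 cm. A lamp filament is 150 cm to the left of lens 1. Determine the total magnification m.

m = -0.135

Lens 1: 1/d_i1 = 1/(26.6) − 1/(150) = 0.03093, so d_i1 = 32.33 cm; m₁ = −d_i1/d_o1 = -0.2155.
d_o2 = 55.1 − (32.33) = 22.77 cm.
f₂ = −38.0 cm (diverging).
Lens 2: 1/d_i2 = 1/(-38.0) − 1/(22.77) = -0.07023, so d_i2 = -14.24 cm; m₂ = −d_i2/d_o2 = +0.6253.
m = m₁·m₂ = (-0.2155)(+0.6253) = -0.135.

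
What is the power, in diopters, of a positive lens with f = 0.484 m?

P = +2.07 D

P = 1/f = 1/(0.484 m) = +2.07 D.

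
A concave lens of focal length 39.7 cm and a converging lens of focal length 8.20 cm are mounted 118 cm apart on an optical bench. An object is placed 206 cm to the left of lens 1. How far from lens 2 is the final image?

Lens 1 is diverging, so f₁ = −39.7 cm.
Lens 1: 1/d_i1 = 1/f₁ − 1/d_o1 = 1/(-39.7) − 1/(206) = -0.03004, so d_i1 = -33.29 cm.
The intermediate image is 33.29 cm to the left of lens 1 (virtual), which is 118 − (-33.29) = 151.3 cm to the left of lens 2, so d_o2 = +151.3 cm.
Lens 2: 1/d_i2 = 1/f₂ − 1/d_o2 = 1/(8.20) − 1/(151.3) = 0.1153, so d_i2 = 8.67 cm.
The final image is real, 8.67 cm to the right of lens 2 (overall magnification ≈ -0.0093).

8.67 cm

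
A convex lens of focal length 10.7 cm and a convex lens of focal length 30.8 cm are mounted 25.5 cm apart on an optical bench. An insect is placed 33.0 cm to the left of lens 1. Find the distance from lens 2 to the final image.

14.1 cm

Lens 1: 1/d_i1 = 1/f₁ − 1/d_o1 = 1/(10.7) − 1/(33.0) = 0.06315, so d_i1 = 15.83 cm.
The intermediate image is 15.83 cm to the right of lens 1, which is 25.5 − (15.83) = 9.670 cm to the left of lens 2, so d_o2 = +9.670 cm.
Lens 2: 1/d_i2 = 1/f₂ − 1/d_o2 = 1/(30.8) − 1/(9.670) = -0.07095, so d_i2 = -14.1 cm.
The final image is virtual, 14.1 cm to the left of lens 2 (overall magnification ≈ -0.70).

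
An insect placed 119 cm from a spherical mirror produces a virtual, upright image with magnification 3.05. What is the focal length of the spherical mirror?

f = 177 cm (concave)

m = −d_i/d_o ⇒ d_i = −m·d_o = −(+3.05)·(119) = -362.9 cm.
1/f = 1/d_o + 1/d_i = 1/(119) + 1/(-362.9) = 0.005648, so f = 177 cm.
Since f is positive, the spherical mirror is concave.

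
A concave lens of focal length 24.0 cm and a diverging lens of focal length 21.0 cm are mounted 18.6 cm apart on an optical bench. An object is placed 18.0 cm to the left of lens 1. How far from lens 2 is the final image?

12.2 cm

Lens 1 is diverging, so f₁ = −24.0 cm.
Lens 1: 1/d_i1 = 1/f₁ − 1/d_o1 = 1/(-24.0) − 1/(18.0) = -0.09722, so d_i1 = -10.29 cm.
The intermediate image is 10.29 cm to the left of lens 1 (virtual), which is 18.6 − (-10.29) = 28.89 cm to the left of lens 2, so d_o2 = +28.89 cm.
Lens 2 is diverging, so f₂ = −21.0 cm.
Lens 2: 1/d_i2 = 1/f₂ − 1/d_o2 = 1/(-21.0) − 1/(28.89) = -0.08223, so d_i2 = -12.2 cm.
The final image is virtual, 12.2 cm to the left of lens 2 (overall magnification ≈ 0.24).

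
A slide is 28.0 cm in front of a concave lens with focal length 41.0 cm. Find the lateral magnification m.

For a concave lens, f = -41.0 cm.
1/d_i = 1/f − 1/d_o = 1/(-41.00) − 1/(28.0) = -0.06010, so d_i = -16.64 cm.
m = −d_i/d_o = −(-16.64)/(28.0) = +0.594.
The image is virtual, upright and reduced, on the same side as the object.

m = +0.594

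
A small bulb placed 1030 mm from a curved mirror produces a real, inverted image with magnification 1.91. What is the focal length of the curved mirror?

m = −d_i/d_o ⇒ d_i = −m·d_o = −(-1.91)·(1030) = 1967 mm.
1/f = 1/d_o + 1/d_i = 1/(1030) + 1/(1967) = 0.001479, so f = 676 mm.
Since f is positive, the curved mirror is concave.

f = 676 mm (concave)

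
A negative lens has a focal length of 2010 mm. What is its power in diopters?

For a negative lens, f = −2010 mm.
f = -201 cm = -2.01 m.
P = 1/f = 1/(-2.01 m) = -0.498 D.

P = -0.498 D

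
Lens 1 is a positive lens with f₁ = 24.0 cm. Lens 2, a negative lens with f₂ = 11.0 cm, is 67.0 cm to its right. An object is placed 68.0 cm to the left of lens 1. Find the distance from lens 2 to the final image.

Lens 1: 1/d_i1 = 1/f₁ − 1/d_o1 = 1/(24.0) − 1/(68.0) = 0.02696, so d_i1 = 37.09 cm.
The intermediate image is 37.09 cm to the right of lens 1, which is 67.0 − (37.09) = 29.91 cm to the left of lens 2, so d_o2 = +29.91 cm.
Lens 2 is diverging, so f₂ = −11.0 cm.
Lens 2: 1/d_i2 = 1/f₂ − 1/d_o2 = 1/(-11.0) − 1/(29.91) = -0.1243, so d_i2 = -8.04 cm.
The final image is virtual, 8.04 cm to the left of lens 2 (overall magnification ≈ -0.15).

8.04 cm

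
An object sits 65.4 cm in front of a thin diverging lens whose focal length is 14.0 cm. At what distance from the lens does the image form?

For a diverging lens, f = -14.0 cm.
Thin-lens equation: 1/s_i = 1/f − 1/s_o = 1/(-14.00) − 1/(65.4) = -0.07143 − 0.01529 = -0.08672, so s_i = -11.5 cm.
The image is virtual, upright and reduced, on the same side as the object.

11.5 cm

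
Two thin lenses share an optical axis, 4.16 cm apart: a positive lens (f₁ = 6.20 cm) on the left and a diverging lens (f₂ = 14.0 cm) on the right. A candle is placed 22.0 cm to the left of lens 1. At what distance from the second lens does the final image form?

Lens 1: 1/d_i1 = 1/f₁ − 1/d_o1 = 1/(6.20) − 1/(22.0) = 0.1158, so d_i1 = 8.633 cm.
The intermediate image is 8.633 cm to the right of lens 1, which lies 4.473 cm to the right of lens 2 — a virtual object — so d_o2 = −4.473 cm.
Lens 2 is diverging, so f₂ = −14.0 cm.
Lens 2: 1/d_i2 = 1/f₂ − 1/d_o2 = 1/(-14.0) − 1/(-4.473) = 0.1521, so d_i2 = 6.57 cm.
The final image is real, 6.57 cm to the right of lens 2 (overall magnification ≈ -0.58).

6.57 cm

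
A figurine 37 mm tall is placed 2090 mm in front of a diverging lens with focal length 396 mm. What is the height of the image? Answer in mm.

5.89 mm

For a diverging lens, f = -396 mm.
1/d_i = 1/f − 1/d_o = 1/(-396.0) − 1/(2090) = -0.003004, so d_i = -332.9 mm.
m = −d_i/d_o = +0.1593.
|h_i| = |m|·h_o = 0.1593 × 37 = 5.89 mm. The image is virtual, upright and reduced, on the same side as the object.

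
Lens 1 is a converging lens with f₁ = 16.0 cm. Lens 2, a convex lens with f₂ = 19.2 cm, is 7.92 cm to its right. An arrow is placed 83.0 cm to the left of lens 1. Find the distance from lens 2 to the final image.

7.35 cm

Lens 1: 1/d_i1 = 1/f₁ − 1/d_o1 = 1/(16.0) − 1/(83.0) = 0.05045, so d_i1 = 19.82 cm.
The intermediate image is 19.82 cm to the right of lens 1, which lies 11.90 cm to the right of lens 2 — a virtual object — so d_o2 = −11.90 cm.
Lens 2: 1/d_i2 = 1/f₂ − 1/d_o2 = 1/(19.2) − 1/(-11.90) = 0.1361, so d_i2 = 7.35 cm.
The final image is real, 7.35 cm to the right of lens 2 (overall magnification ≈ -0.15).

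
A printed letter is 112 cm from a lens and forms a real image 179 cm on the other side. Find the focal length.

Real image ⇒ d_i = +179 cm.
1/f = 1/d_o + 1/d_i = 1/(112) + 1/(179) = 0.01452, so f = 68.9 cm.
Since f is positive, the lens is converging.

f = 68.9 cm (converging)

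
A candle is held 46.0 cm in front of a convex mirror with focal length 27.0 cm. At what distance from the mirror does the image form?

For a convex mirror, f = -27.0 cm.
Mirror equation: 1/s_i = 1/f − 1/s_o = 1/(-27.00) − 1/(46.0) = -0.03704 − 0.02174 = -0.05878, so s_i = -17.0 cm.
The image is virtual, upright and reduced, behind the mirror.

17.0 cm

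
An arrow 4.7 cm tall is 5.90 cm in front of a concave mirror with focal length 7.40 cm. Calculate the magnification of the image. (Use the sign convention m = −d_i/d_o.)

m = +4.93

1/d_i = 1/f − 1/d_o = 1/(7.400) − 1/(5.90) = -0.03436, so d_i = -29.11 cm.
m = −d_i/d_o = −(-29.11)/(5.90) = +4.93.
The image is virtual, upright and enlarged, behind the mirror.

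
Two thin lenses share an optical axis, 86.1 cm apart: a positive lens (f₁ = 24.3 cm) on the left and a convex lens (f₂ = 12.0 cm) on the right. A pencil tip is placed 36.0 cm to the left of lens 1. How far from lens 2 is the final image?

Lens 1: 1/d_i1 = 1/f₁ − 1/d_o1 = 1/(24.3) − 1/(36.0) = 0.01337, so d_i1 = 74.77 cm.
The intermediate image is 74.77 cm to the right of lens 1, which is 86.1 − (74.77) = 11.33 cm to the left of lens 2, so d_o2 = +11.33 cm.
Lens 2: 1/d_i2 = 1/f₂ − 1/d_o2 = 1/(12.0) − 1/(11.33) = -0.004928, so d_i2 = -203 cm.
The final image is virtual, 203 cm to the left of lens 2 (overall magnification ≈ -37).

203 cm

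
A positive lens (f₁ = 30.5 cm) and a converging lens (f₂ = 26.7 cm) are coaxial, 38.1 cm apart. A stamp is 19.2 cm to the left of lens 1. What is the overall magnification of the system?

Lens 1: 1/d_i1 = 1/(30.5) − 1/(19.2) = -0.01930, so d_i1 = -51.82 cm; m₁ = −d_i1/d_o1 = +2.699.
d_o2 = 38.1 − (-51.82) = 89.92 cm.
Lens 2: 1/d_i2 = 1/(26.7) − 1/(89.92) = 0.02633, so d_i2 = 37.98 cm; m₂ = −d_i2/d_o2 = -0.4223.
m = m₁·m₂ = (+2.699)(-0.4223) = -1.14.

m = -1.14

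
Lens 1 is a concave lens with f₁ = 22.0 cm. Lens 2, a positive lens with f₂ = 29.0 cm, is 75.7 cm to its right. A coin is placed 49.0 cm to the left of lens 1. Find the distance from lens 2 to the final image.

Lens 1 is diverging, so f₁ = −22.0 cm.
Lens 1: 1/d_i1 = 1/f₁ − 1/d_o1 = 1/(-22.0) − 1/(49.0) = -0.06586, so d_i1 = -15.18 cm.
The intermediate image is 15.18 cm to the left of lens 1 (virtual), which is 75.7 − (-15.18) = 90.88 cm to the left of lens 2, so d_o2 = +90.88 cm.
Lens 2: 1/d_i2 = 1/f₂ − 1/d_o2 = 1/(29.0) − 1/(90.88) = 0.02348, so d_i2 = 42.6 cm.
The final image is real, 42.6 cm to the right of lens 2 (overall magnification ≈ -0.15).

42.6 cm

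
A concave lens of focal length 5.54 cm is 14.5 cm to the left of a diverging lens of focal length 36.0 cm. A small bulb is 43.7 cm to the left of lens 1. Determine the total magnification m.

f₁ = −5.54 cm (diverging).
Lens 1: 1/d_i1 = 1/(-5.54) − 1/(43.7) = -0.2034, so d_i1 = -4.917 cm; m₁ = −d_i1/d_o1 = +0.1125.
d_o2 = 14.5 − (-4.917) = 19.42 cm.
f₂ = −36.0 cm (diverging).
Lens 2: 1/d_i2 = 1/(-36.0) − 1/(19.42) = -0.07927, so d_i2 = -12.61 cm; m₂ = −d_i2/d_o2 = +0.6496.
m = m₁·m₂ = (+0.1125)(+0.6496) = +0.0731.

m = +0.0731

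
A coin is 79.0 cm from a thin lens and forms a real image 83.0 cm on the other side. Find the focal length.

f = 40.5 cm (converging)

Real image ⇒ d_i = +83.0 cm.
1/f = 1/d_o + 1/d_i = 1/(79.0) + 1/(83.0) = 0.02471, so f = 40.5 cm.
Since f is positive, the thin lens is converging.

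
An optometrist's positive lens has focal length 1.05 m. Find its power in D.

P = +0.952 D

P = 1/f = 1/(1.05 m) = +0.952 D.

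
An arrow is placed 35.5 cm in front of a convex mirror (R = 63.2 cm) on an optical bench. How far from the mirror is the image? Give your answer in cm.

f = R/2 = 63.2/2 = 31.60 cm; for a convex mirror, f = -31.60 cm.
Mirror equation: 1/d_i = 1/f − 1/d_o = 1/(-31.60) − 1/(35.5) = -0.03165 − 0.02817 = -0.05981, so d_i = -16.7 cm.
The image is virtual, upright and reduced, behind the mirror.

16.7 cm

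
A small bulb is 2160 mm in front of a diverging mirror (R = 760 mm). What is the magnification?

f = R/2 = 760/2 = 380.0 mm; for a diverging mirror, f = -380.0 mm.
1/d_i = 1/f − 1/d_o = 1/(-380.0) − 1/(2160) = -0.003095, so d_i = -323.1 mm.
m = −d_i/d_o = −(-323.1)/(2160) = +0.150.
The image is virtual, upright and reduced, behind the mirror.

m = +0.150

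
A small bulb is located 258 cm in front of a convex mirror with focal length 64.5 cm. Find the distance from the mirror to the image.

51.6 cm

For a convex mirror, f = -64.5 cm.
Mirror equation: 1/d_i = 1/f − 1/d_o = 1/(-64.50) − 1/(258) = -0.01550 − 0.003876 = -0.01938, so d_i = -51.6 cm.
The image is virtual, upright and reduced, behind the mirror.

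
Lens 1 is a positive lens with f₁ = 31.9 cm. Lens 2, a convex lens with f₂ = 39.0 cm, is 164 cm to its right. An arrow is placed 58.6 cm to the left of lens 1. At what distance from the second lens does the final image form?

66.7 cm

Lens 1: 1/d_i1 = 1/f₁ − 1/d_o1 = 1/(31.9) − 1/(58.6) = 0.01428, so d_i1 = 70.01 cm.
The intermediate image is 70.01 cm to the right of lens 1, which is 164 − (70.01) = 93.99 cm to the left of lens 2, so d_o2 = +93.99 cm.
Lens 2: 1/d_i2 = 1/f₂ − 1/d_o2 = 1/(39.0) − 1/(93.99) = 0.01500, so d_i2 = 66.7 cm.
The final image is real, 66.7 cm to the right of lens 2 (overall magnification ≈ 0.85).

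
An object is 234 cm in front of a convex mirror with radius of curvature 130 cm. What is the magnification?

f = R/2 = 130/2 = 65.00 cm; for a convex mirror, f = -65.00 cm.
1/d_i = 1/f − 1/d_o = 1/(-65.00) − 1/(234) = -0.01966, so d_i = -50.87 cm.
m = −d_i/d_o = −(-50.87)/(234) = +0.217.
The image is virtual, upright and reduced, behind the mirror.

m = +0.217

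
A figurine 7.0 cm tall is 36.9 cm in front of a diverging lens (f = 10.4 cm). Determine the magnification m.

For a diverging lens, f = -10.4 cm.
1/d_i = 1/f − 1/d_o = 1/(-10.40) − 1/(36.9) = -0.1233, so d_i = -8.113 cm.
m = −d_i/d_o = −(-8.113)/(36.9) = +0.220.
The image is virtual, upright and reduced, on the same side as the object.

m = +0.220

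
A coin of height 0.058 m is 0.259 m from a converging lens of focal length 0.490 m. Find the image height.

0.123 m

1/d_i = 1/f − 1/d_o = 1/(0.4900) − 1/(0.259) = -1.820, so d_i = -0.5494 m.
m = −d_i/d_o = +2.121.
|h_i| = |m|·h_o = 2.121 × 0.058 = 0.123 m. The image is virtual, upright and enlarged, on the same side as the object.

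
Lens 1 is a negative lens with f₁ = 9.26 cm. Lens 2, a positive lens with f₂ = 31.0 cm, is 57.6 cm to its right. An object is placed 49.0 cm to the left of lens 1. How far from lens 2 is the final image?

58.9 cm

Lens 1 is diverging, so f₁ = −9.26 cm.
Lens 1: 1/d_i1 = 1/f₁ − 1/d_o1 = 1/(-9.26) − 1/(49.0) = -0.1284, so d_i1 = -7.788 cm.
The intermediate image is 7.788 cm to the left of lens 1 (virtual), which is 57.6 − (-7.788) = 65.39 cm to the left of lens 2, so d_o2 = +65.39 cm.
Lens 2: 1/d_i2 = 1/f₂ − 1/d_o2 = 1/(31.0) − 1/(65.39) = 0.01697, so d_i2 = 58.9 cm.
The final image is real, 58.9 cm to the right of lens 2 (overall magnification ≈ -0.14).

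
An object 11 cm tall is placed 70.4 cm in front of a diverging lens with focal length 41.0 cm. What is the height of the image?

For a diverging lens, f = -41.0 cm.
1/d_i = 1/f − 1/d_o = 1/(-41.00) − 1/(70.4) = -0.03859, so d_i = -25.91 cm.
m = −d_i/d_o = +0.3680.
|h_i| = |m|·h_o = 0.3680 × 11 = 4.05 cm. The image is virtual, upright and reduced, on the same side as the object.

4.05 cm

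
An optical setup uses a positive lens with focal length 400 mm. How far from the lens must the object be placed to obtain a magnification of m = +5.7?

m = −d_i/d_o ⇒ d_i = −m·d_o.
1/f = 1/d_o + 1/d_i = 1/d_o − 1/(m·d_o) = (1 − 1/m)/d_o, so d_o = f(1 − 1/m) = (400.0)(1 − 1/(+5.7)) = 330 mm.

330 mm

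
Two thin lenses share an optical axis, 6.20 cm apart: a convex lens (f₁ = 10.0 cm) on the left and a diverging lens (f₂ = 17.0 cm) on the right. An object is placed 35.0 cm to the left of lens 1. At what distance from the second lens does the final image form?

14.4 cm

Lens 1: 1/d_i1 = 1/f₁ − 1/d_o1 = 1/(10.0) − 1/(35.0) = 0.07143, so d_i1 = 14.00 cm.
The intermediate image is 14.00 cm to the right of lens 1, which lies 7.800 cm to the right of lens 2 — a virtual object — so d_o2 = −7.800 cm.
Lens 2 is diverging, so f₂ = −17.0 cm.
Lens 2: 1/d_i2 = 1/f₂ − 1/d_o2 = 1/(-17.0) − 1/(-7.800) = 0.06938, so d_i2 = 14.4 cm.
The final image is real, 14.4 cm to the right of lens 2 (overall magnification ≈ -0.74).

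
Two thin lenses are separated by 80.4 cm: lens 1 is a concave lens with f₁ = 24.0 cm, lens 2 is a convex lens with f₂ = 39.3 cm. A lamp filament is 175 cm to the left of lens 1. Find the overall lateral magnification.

m = -0.0762

f₁ = −24.0 cm (diverging).
Lens 1: 1/d_i1 = 1/(-24.0) − 1/(175) = -0.04738, so d_i1 = -21.11 cm; m₁ = −d_i1/d_o1 = +0.1206.
d_o2 = 80.4 − (-21.11) = 101.5 cm.
Lens 2: 1/d_i2 = 1/(39.3) − 1/(101.5) = 0.01559, so d_i2 = 64.13 cm; m₂ = −d_i2/d_o2 = -0.6318.
m = m₁·m₂ = (+0.1206)(-0.6318) = -0.0762.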